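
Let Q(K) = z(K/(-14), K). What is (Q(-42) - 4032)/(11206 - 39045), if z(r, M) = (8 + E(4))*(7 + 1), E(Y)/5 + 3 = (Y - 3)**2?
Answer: 4048/27839 ≈ 0.14541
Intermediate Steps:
E(Y) = -15 + 5*(-3 + Y)**2 (E(Y) = -15 + 5*(Y - 3)**2 = -15 + 5*(-3 + Y)**2)
z(r, M) = -16 (z(r, M) = (8 + (-15 + 5*(-3 + 4)**2))*(7 + 1) = (8 + (-15 + 5*1**2))*8 = (8 + (-15 + 5*1))*8 = (8 + (-15 + 5))*8 = (8 - 10)*8 = -2*8 = -16)
Q(K) = -16
(Q(-42) - 4032)/(11206 - 39045) = (-16 - 4032)/(11206 - 39045) = -4048/(-27839) = -4048*(-1/27839) = 4048/27839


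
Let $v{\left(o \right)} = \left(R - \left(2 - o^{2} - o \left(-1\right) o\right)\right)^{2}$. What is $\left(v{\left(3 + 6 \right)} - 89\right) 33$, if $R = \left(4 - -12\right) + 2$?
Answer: $5511$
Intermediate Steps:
$R = 18$ ($R = \left(4 + 12\right) + 2 = 16 + 2 = 18$)
$v{\left(o \right)} = 256$ ($v{\left(o \right)} = \left(18 - \left(2 - o^{2} - o \left(-1\right) o\right)\right)^{2} = \left(18 - \left(2 - o^{2} - - o o\right)\right)^{2} = \left(18 + \left(\left(o^{2} - o^{2}\right) - 2\right)\right)^{2} = \left(18 + \left(0 - 2\right)\right)^{2} = \left(18 - 2\right)^{2} = 16^{2} = 256$)
$\left(v{\left(3 + 6 \right)} - 89\right) 33 = \left(256 - 89\right) 33 = 167 \cdot 33 = 5511$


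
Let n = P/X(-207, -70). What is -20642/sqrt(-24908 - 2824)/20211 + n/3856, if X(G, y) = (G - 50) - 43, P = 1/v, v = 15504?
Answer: -1/17935027200 + 10321*I*sqrt(6933)/140122863 ≈ -5.5757e-11 + 0.006133*I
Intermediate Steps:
P = 1/15504 ≈ 6.4499e-5
X(G, y) = -93 + G (X(G, y) = (-50 + G) - 43 = -93 + G)
n = -1/4651200 (n = 1/(15504*(-93 - 207)) = (1/15504)/(-300) = (1/15504)*(-1/300) = -1/4651200 ≈ -2.1500e-7)
-20642/sqrt(-24908 - 2824)/20211 + n/3856 = -20642/sqrt(-24908 - 2824)/20211 - 1/4651200/3856 = -20642*(-I*sqrt(6933)/13866)*(1/20211) - 1/4651200*1/3856 = -20642*(-I*sqrt(6933)/13866)*(1/20211) - 1/17935027200 = -(-10321)*I*sqrt(6933)/6933*(1/20211) - 1/17935027200 = (10321*I*sqrt(6933)/6933)*(1/20211) - 1/17935027200 = 10321*I*sqrt(6933)/140122863 - 1/17935027200 = -1/17935027200 + 10321*I*sqrt(6933)/140122863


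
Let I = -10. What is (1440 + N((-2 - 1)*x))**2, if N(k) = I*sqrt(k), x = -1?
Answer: 2073900 - 28800*sqrt(3) ≈ 2.0240e+6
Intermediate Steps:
N(k) = -10*sqrt(k)
(1440 + N((-2 - 1)*x))**2 = (1440 - 10*sqrt(3))**2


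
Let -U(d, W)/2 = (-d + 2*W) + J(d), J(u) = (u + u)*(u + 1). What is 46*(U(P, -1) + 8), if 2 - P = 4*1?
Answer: 0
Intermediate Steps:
J(u) = 2*u*(1 + u) (J(u) = (2*u)*(1 + u) = 2*u*(1 + u))
P = -2 (P = 2 - 4 = -2)
U(d, W) = -4*W + 2*d - 4*d*(1 + d) (U(d, W) = -2*((-d + 2*W) + 2*d*(1 + d)) = -2*(-d + 2*W + 2*d*(1 + d)) = -4*W + 2*d - 4*d*(1 + d))
46*(U(P, -1) + 8) = 46*((-4*(-1) + 2*(-2) - 4*(-2)*(1 - 2)) + 8) = 46*((4 - 4 - 4*(-2)*(-1)) + 8) = 46*((4 - 4 - 8) + 8) = 46*(-8 + 8) = 46*0 = 0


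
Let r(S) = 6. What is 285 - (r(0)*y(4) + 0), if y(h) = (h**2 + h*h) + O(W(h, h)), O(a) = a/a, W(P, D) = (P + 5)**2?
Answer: 87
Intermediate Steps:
W(P, D) = (5 + P)**2
O(a) = 1
y(h) = 1 + 2*h**2 (y(h) = (h**2 + h*h) + 1 = (h**2 + h**2) + 1 = 2*h**2 + 1 = 1 + 2*h**2)
285 - (r(0)*y(4) + 0) = 285 - (6*(1 + 2*4**2) + 0) = 285 - (6*(1 + 2*16) + 0) = 285 - (6*(1 + 32) + 0) = 285 - (6*33 + 0) = 285 - (198 + 0) = 285 - 1*198 = 285 - 198 = 87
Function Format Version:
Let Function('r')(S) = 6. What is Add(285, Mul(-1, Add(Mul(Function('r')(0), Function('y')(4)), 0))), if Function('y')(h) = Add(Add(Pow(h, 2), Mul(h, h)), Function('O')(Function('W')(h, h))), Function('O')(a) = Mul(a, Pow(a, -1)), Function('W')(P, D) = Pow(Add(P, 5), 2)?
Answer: 87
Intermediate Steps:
Function('W')(P, D) = Pow(Add(5, P), 2)
Function('O')(a) = 1
Function('y')(h) = Add(1, Mul(2, Pow(h, 2))) (Function('y')(h) = Add(Add(Pow(h, 2), Mul(h, h)), 1) = Add(Add(Pow(h, 2), Pow(h, 2)), 1) = Add(Mul(2, Pow(h, 2)), 1) = Add(1, Mul(2, Pow(h, 2))))
Add(285, Mul(-1, Add(Mul(Function('r')(0), Function('y')(4)), 0))) = Add(285, Mul(-1, Add(Mul(6, Add(1, Mul(2, Pow(4, 2)))), 0))) = Add(285, Mul(-1, Add(Mul(6, Add(1, Mul(2, 16))), 0))) = Add(285, Mul(-1, Add(Mul(6, Add(1, 32)), 0))) = Add(285, Mul(-1, Add(Mul(6, 33), 0))) = Add(285, Mul(-1, Add(198, 0))) = Add(285, Mul(-1, 198)) = Add(285, -198) = 87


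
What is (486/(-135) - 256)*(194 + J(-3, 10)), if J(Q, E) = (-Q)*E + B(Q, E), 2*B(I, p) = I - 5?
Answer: -57112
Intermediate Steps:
B(I, p) = -5/2 + I/2 (B(I, p) = (I - 5)/2 = (-5 + I)/2 = -5/2 + I/2)
J(Q, E) = -5/2 + Q/2 - E*Q (J(Q, E) = (-Q)*E + (-5/2 + Q/2) = -E*Q + (-5/2 + Q/2) = -5/2 + Q/2 - E*Q)
(486/(-135) - 256)*(194 + J(-3, 10)) = (486/(-135) - 256)*(194 + (-5/2 + (½)*(-3) - 1*10*(-3))) = (486*(-1/135) - 256)*(194 + (-5/2 - 3/2 + 30)) = (-18/5 - 256)*(194 + 26) = -1298/5*220 = -57112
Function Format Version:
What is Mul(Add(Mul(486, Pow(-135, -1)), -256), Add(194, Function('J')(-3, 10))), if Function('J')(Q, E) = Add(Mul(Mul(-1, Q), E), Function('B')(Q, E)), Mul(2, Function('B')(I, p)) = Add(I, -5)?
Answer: -57112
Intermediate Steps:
Function('B')(I, p) = Add(Rational(-5, 2), Mul(Rational(1, 2), I)) (Function('B')(I, p) = Mul(Rational(1, 2), Add(I, -5)) = Mul(Rational(1, 2), Add(-5, I)) = Add(Rational(-5, 2), Mul(Rational(1, 2), I)))
Function('J')(Q, E) = Add(Rational(-5, 2), Mul(Rational(1, 2), Q), Mul(-1, E, Q)) (Function('J')(Q, E) = Add(Mul(Mul(-1, Q), E), Add(Rational(-5, 2), Mul(Rational(1, 2), Q))) = Add(Mul(-1, E, Q), Add(Rational(-5, 2), Mul(Rational(1, 2), Q))) = Add(Rational(-5, 2), Mul(Rational(1, 2), Q), Mul(-1, E, Q)))
Mul(Add(Mul(486, Pow(-135, -1)), -256), Add(194, Function('J')(-3, 10))) = Mul(Add(Mul(486, Pow(-135, -1)), -256), Add(194, Add(Rational(-5, 2), Mul(Rational(1, 2), -3), Mul(-1, 10, -3)))) = Mul(Add(Mul(486, Rational(-1, 135)), -256), Add(194, Add(Rational(-5, 2), Rational(-3, 2), 30))) = Mul(Add(Rational(-18, 5), -256), Add(194, 26)) = Mul(Rational(-1298, 5), 220) = -57112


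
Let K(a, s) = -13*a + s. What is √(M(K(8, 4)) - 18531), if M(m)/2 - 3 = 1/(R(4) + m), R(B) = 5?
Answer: I*√167188315/95 ≈ 136.11*I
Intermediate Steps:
K(a, s) = s - 13*a
M(m) = 6 + 2/(5 + m)
√(M(K(8, 4)) - 18531) = √(2*(16 + 3*(4 - 13*8))/(5 + (4 - 13*8)) - 18531) = √(2*(16 + 3*(4 - 104))/(5 + (4 - 104)) - 18531) = √(2*(16 + 3*(-100))/(5 - 100) - 18531) = √(2*(16 - 300)/(-95) - 18531) = √(2*(-1/95)*(-284) - 18531) = √(568/95 - 18531) = √(-1759877/95) = I*√167188315/95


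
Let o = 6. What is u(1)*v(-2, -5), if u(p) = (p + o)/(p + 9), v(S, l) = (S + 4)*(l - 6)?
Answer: -77/5 ≈ -15.400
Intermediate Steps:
v(S, l) = (-6 + l)*(4 + S) (v(S, l) = (4 + S)*(-6 + l) = (-6 + l)*(4 + S))
u(p) = (6 + p)/(9 + p) (u(p) = (p + 6)/(p + 9) = (6 + p)/(9 + p))
u(1)*v(-2, -5) = ((6 + 1)/(9 + 1))*(-24 - 6*(-2) + 4*(-5) - 2*(-5)) = (7/10)*(-24 + 12 - 20 + 10) = ((1/10)*7)*(-22) = (7/10)*(-22) = -77/5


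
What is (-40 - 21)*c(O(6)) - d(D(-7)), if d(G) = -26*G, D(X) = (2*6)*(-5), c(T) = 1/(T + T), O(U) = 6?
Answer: -18781/12 ≈ -1565.1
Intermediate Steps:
c(T) = 1/(2*T)
D(X) = -60 (D(X) = 12*(-5) = -60)
(-40 - 21)*c(O(6)) - d(D(-7)) = (-40 - 21)*((½)/6) - (-26)*(-60) = -61/(2*6) - 1*1560 = -61*1/12 - 1560 = -61/12 - 1560 = -18781/12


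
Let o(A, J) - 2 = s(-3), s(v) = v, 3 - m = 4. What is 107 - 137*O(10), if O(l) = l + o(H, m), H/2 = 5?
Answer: -1126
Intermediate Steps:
m = -1 (m = 3 - 1*4 = 3 - 4 = -1)
H = 10 (H = 2*5 = 10)
o(A, J) = -1 (o(A, J) = 2 - 3 = -1)
O(l) = -1 + l (O(l) = l - 1 = -1 + l)
107 - 137*O(10) = 107 - 137*(-1 + 10) = 107 - 137*9 = 107 - 1233 = -1126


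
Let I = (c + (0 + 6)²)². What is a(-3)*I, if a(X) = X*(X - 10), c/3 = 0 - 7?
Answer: 8775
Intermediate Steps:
c = -21 (c = 3*(0 - 7) = 3*(-7) = -21)
I = 225 (I = (-21 + (0 + 6)²)² = (-21 + 6²)² = (-21 + 36)² = 15² = 225)
a(X) = X*(-10 + X)
a(-3)*I = -3*(-10 - 3)*225 = -3*(-13)*225 = 39*225 = 8775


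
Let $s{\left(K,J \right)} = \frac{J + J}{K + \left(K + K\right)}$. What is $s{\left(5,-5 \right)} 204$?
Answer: $-136$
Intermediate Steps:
$s{\left(K,J \right)} = \frac{2 J}{3 K}$ ($s{\left(K,J \right)} = \frac{2 J}{K + 2 K} = \frac{2 J}{3 K}$)
$s{\left(5,-5 \right)} 204 = \frac{2}{3} \left(-5\right) \frac{1}{5} \cdot 204 = \left(- \frac{2}{3}\right) 204 = -136$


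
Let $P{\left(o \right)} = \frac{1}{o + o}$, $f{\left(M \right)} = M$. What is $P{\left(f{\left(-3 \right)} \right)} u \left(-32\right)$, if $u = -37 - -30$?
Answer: $- \frac{112}{3} \approx -37.333$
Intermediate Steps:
$u = -7$ ($u = -37 + 30 = -7$)
$P{\left(o \right)} = \frac{1}{2 o}$
$P{\left(f{\left(-3 \right)} \right)} u \left(-32\right) = \frac{1}{2 \left(-3\right)} \left(-7\right) \left(-32\right) = \frac{1}{2} \left(- \frac{1}{3}\right) \left(-7\right) \left(-32\right) = \left(- \frac{1}{6}\right) \left(-7\right) \left(-32\right) = \frac{7}{6} \left(-32\right) = - \frac{112}{3}$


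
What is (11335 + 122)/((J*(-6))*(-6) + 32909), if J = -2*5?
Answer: 11457/32549 ≈ 0.35199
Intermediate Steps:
J = -10
(11335 + 122)/((J*(-6))*(-6) + 32909) = (11335 + 122)/(-10*(-6)*(-6) + 32909) = 11457/(60*(-6) + 32909) = 11457/(-360 + 32909) = 11457/32549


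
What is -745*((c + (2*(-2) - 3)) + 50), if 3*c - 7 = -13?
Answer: -30545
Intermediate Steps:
c = -2 (c = 7/3 + (⅓)*(-13) = 7/3 - 13/3 = -2)
-745*((c + (2*(-2) - 3)) + 50) = -745*((-2 + (2*(-2) - 3)) + 50) = -745*((-2 + (-4 - 3)) + 50) = -745*((-2 - 7) + 50) = -745*(-9 + 50) = -745*41 = -30545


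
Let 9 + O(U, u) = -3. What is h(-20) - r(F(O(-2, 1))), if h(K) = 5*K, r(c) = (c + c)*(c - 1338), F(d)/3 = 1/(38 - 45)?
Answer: -61114/49 ≈ -1247.2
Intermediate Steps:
O(U, u) = -12 (O(U, u) = -9 - 3 = -12)
F(d) = -3/7 (F(d) = 3/(38 - 45) = 3/(-7) = 3*(-1/7) = -3/7)
r(c) = 2*c*(-1338 + c) (r(c) = (2*c)*(-1338 + c) = 2*c*(-1338 + c))
h(-20) - r(F(O(-2, 1))) = 5*(-20) - 2*(-3)*(-1338 - 3/7)/7 = -100 - 2*(-3)*(-9369)/(7*7) = -100 - 1*56214/49 = -100 - 56214/49 = -61114/49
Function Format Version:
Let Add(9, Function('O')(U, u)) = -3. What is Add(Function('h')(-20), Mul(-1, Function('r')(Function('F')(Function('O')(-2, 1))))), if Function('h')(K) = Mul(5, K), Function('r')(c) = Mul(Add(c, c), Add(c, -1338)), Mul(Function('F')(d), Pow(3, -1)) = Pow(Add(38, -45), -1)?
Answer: Rational(-61114, 49) ≈ -1247.2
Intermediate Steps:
Function('O')(U, u) = -12 (Function('O')(U, u) = Add(-9, -3) = -12)
Function('F')(d) = Rational(-3, 7) (Function('F')(d) = Mul(3, Pow(Add(38, -45), -1)) = Mul(3, Pow(-7, -1)) = Mul(3, Rational(-1, 7)) = Rational(-3, 7))
Function('r')(c) = Mul(2, c, Add(-1338, c)) (Function('r')(c) = Mul(Mul(2, c), Add(-1338, c)) = Mul(2, c, Add(-1338, c)))
Add(Function('h')(-20), Mul(-1, Function('r')(Function('F')(Function('O')(-2, 1))))) = Add(Mul(5, -20), Mul(-1, Mul(2, Rational(-3, 7), Add(-1338, Rational(-3, 7))))) = Add(-100, Mul(-1, Mul(2, Rational(-3, 7), Rational(-9369, 7)))) = Add(-100, Mul(-1, Rational(56214, 49))) = Add(-100, Rational(-56214, 49)) = Rational(-61114, 49)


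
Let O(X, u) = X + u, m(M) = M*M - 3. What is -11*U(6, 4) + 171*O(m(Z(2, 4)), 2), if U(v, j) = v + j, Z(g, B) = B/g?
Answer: 403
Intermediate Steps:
U(v, j) = j + v
m(M) = -3 + M**2 (m(M) = M**2 - 3 = -3 + M**2)
-11*U(6, 4) + 171*O(m(Z(2, 4)), 2) = -11*(4 + 6) + 171*((-3 + (4/2)**2) + 2) = -11*10 + 171*((-3 + (4*(1/2))**2) + 2) = -110 + 171*((-3 + 2**2) + 2) = -110 + 171*((-3 + 4) + 2) = -110 + 171*(1 + 2) = -110 + 171*3 = -110 + 513 = 403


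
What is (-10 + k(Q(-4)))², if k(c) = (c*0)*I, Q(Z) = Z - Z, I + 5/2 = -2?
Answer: 100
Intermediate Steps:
I = -9/2 (I = -5/2 - 2 = -9/2 ≈ -4.5000)
Q(Z) = 0
k(c) = 0 (k(c) = (c*0)*(-9/2) = 0*(-9/2) = 0)
(-10 + k(Q(-4)))² = (-10 + 0)² = (-10)² = 100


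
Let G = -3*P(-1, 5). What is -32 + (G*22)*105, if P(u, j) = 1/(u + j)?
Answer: -3529/2 ≈ -1764.5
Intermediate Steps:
P(u, j) = 1/(j + u)
G = -¾ (G = -3/(5 - 1) = -3/4 = -3*¼ = -¾ ≈ -0.75000)
-32 + (G*22)*105 = -32 - ¾*22*105 = -32 - 33/2*105 = -32 - 3465/2 = -3529/2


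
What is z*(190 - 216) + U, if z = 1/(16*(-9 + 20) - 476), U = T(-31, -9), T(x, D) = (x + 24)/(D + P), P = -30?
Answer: 173/650 ≈ 0.26615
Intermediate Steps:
T(x, D) = (24 + x)/(-30 + D) (T(x, D) = (x + 24)/(D - 30) = (24 + x)/(-30 + D))
U = 7/39 (U = (24 - 31)/(-30 - 9) = -7/(-39) = -1/39*(-7) = 7/39 ≈ 0.17949)
z = -1/300 (z = 1/(16*11 - 476) = 1/(176 - 476) = 1/(-300) = -1/300 ≈ -0.0033333)
z*(190 - 216) + U = -(190 - 216)/300 + 7/39 = -1/300*(-26) + 7/39 = 13/150 + 7/39 = 173/650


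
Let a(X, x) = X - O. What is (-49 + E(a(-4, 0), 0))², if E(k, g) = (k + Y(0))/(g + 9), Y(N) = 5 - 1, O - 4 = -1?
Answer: 21904/9 ≈ 2433.8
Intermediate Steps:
O = 3 (O = 4 - 1 = 3)
Y(N) = 4
a(X, x) = -3 + X (a(X, x) = X - 1*3 = X - 3 = -3 + X)
E(k, g) = (4 + k)/(9 + g) (E(k, g) = (k + 4)/(g + 9) = (4 + k)/(9 + g))
(-49 + E(a(-4, 0), 0))² = (-49 + (4 + (-3 - 4))/(9 + 0))² = (-49 + (4 - 7)/9)² = (-49 + (⅑)*(-3))² = (-49 - ⅓)² = (-148/3)² = 21904/9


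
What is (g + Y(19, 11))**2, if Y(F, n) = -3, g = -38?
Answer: 1681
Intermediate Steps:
(g + Y(19, 11))**2 = (-38 - 3)**2 = (-41)**2 = 1681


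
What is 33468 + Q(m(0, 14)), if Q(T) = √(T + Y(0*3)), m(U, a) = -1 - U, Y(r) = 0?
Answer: 33468 + I ≈ 33468.0 + 1.0*I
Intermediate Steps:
Q(T) = √T (Q(T) = √(T + 0) = √T)
33468 + Q(m(0, 14)) = 33468 + √(-1 - 1*0) = 33468 + √(-1 + 0) = 33468 + √(-1) = 33468 + I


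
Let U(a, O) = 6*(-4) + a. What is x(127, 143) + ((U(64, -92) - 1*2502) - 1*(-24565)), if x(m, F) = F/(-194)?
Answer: 4287839/194 ≈ 22102.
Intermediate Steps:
U(a, O) = -24 + a
x(m, F) = -F/194 (x(m, F) = F*(-1/194) = -F/194)
x(127, 143) + ((U(64, -92) - 1*2502) - 1*(-24565)) = -1/194*143 + (((-24 + 64) - 1*2502) - 1*(-24565)) = -143/194 + ((40 - 2502) + 24565) = -143/194 + (-2462 + 24565) = -143/194 + 22103 = 4287839/194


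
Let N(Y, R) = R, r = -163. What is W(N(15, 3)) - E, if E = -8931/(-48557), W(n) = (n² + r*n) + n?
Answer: -23170620/48557 ≈ -477.18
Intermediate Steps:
W(n) = n² - 162*n (W(n) = (n² - 163*n) + n = n² - 162*n)
E = 8931/48557 (E = -8931*(-1/48557) = 8931/48557 ≈ 0.18393)
W(N(15, 3)) - E = 3*(-162 + 3) - 1*8931/48557 = 3*(-159) - 8931/48557 = -477 - 8931/48557 = -23170620/48557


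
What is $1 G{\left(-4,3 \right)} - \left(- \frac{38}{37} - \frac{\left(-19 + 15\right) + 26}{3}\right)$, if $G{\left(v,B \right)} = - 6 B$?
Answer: $- \frac{1070}{111} \approx -9.6396$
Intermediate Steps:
$1 G{\left(-4,3 \right)} - \left(- \frac{38}{37} - \frac{\left(-19 + 15\right) + 26}{3}\right) = 1 \left(\left(-6\right) 3\right) - \left(- \frac{38}{37} - \frac{\left(-19 + 15\right) + 26}{3}\right) = 1 \left(-18\right) - \left(- \frac{38}{37} - \left(-4 + 26\right) \frac{1}{3}\right) = -18 + \left(22 \cdot \frac{1}{3} + \frac{38}{37}\right) = -18 + \left(\frac{22}{3} + \frac{38}{37}\right) = -18 + \frac{928}{111} = - \frac{1070}{111}$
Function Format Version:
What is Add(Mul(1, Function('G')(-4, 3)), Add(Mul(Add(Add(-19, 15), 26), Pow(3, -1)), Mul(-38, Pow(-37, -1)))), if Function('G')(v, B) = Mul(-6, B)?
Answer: Rational(-1070, 111) ≈ -9.6396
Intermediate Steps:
Add(Mul(1, Function('G')(-4, 3)), Add(Mul(Add(Add(-19, 15), 26), Pow(3, -1)), Mul(-38, Pow(-37, -1)))) = Add(Mul(1, Mul(-6, 3)), Add(Mul(Add(Add(-19, 15), 26), Pow(3, -1)), Mul(-38, Pow(-37, -1)))) = Add(Mul(1, -18), Add(Mul(Add(-4, 26), Rational(1, 3)), Mul(-38, Rational(-1, 37)))) = Add(-18, Add(Mul(22, Rational(1, 3)), Rational(38, 37))) = Add(-18, Add(Rational(22, 3), Rational(38, 37))) = Add(-18, Rational(928, 111)) = Rational(-1070, 111)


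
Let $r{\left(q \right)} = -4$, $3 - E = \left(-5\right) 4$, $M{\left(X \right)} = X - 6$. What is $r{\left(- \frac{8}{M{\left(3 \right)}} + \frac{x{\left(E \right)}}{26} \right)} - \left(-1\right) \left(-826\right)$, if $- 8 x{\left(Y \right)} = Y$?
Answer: $-830$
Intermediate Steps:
$M{\left(X \right)} = -6 + X$ ($M{\left(X \right)} = X - 6 = -6 + X$)
$E = 23$ ($E = 3 - \left(-5\right) 4 = 3 - -20 = 3 + 20 = 23$)
$x{\left(Y \right)} = - \frac{Y}{8}$
$r{\left(- \frac{8}{M{\left(3 \right)}} + \frac{x{\left(E \right)}}{26} \right)} - \left(-1\right) \left(-826\right) = -4 - \left(-1\right) \left(-826\right) = -4 - 826 = -830$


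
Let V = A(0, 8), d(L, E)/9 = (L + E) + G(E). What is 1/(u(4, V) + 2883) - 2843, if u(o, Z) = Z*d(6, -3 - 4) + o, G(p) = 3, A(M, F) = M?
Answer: -8207740/2887 ≈ -2843.0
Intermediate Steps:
d(L, E) = 27 + 9*E + 9*L (d(L, E) = 9*((L + E) + 3) = 9*((E + L) + 3) = 9*(3 + E + L) = 27 + 9*E + 9*L)
V = 0
u(o, Z) = o + 18*Z (u(o, Z) = Z*(27 + 9*(-3 - 4) + 9*6) + o = Z*(27 + 9*(-7) + 54) + o = Z*(27 - 63 + 54) + o = Z*18 + o = 18*Z + o = o + 18*Z)
1/(u(4, V) + 2883) - 2843 = 1/((4 + 18*0) + 2883) - 2843 = 1/((4 + 0) + 2883) - 2843 = 1/(4 + 2883) - 2843 = 1/2887 - 2843 = -8207740/2887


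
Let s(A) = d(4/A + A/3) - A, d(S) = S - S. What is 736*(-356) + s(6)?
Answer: -262022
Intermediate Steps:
d(S) = 0
s(A) = -A (s(A) = 0 - A = -A)
736*(-356) + s(6) = 736*(-356) - 1*6 = -262016 - 6 = -262022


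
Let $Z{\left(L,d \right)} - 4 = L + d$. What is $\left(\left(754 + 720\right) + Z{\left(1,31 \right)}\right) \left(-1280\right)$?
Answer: $-1932800$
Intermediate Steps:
$Z{\left(L,d \right)} = 4 + L + d$ ($Z{\left(L,d \right)} = 4 + \left(L + d\right) = 4 + L + d$)
$\left(\left(754 + 720\right) + Z{\left(1,31 \right)}\right) \left(-1280\right) = \left(\left(754 + 720\right) + \left(4 + 1 + 31\right)\right) \left(-1280\right) = \left(1474 + 36\right) \left(-1280\right) = 1510 \left(-1280\right) = -1932800$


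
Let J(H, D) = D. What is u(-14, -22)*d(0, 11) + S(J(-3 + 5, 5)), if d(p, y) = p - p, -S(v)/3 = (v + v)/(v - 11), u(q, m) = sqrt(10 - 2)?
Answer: 5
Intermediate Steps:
u(q, m) = 2*sqrt(2) (u(q, m) = sqrt(8) = 2*sqrt(2))
S(v) = -6*v/(-11 + v) (S(v) = -3*(v + v)/(v - 11) = -3*2*v/(-11 + v) = -6*v/(-11 + v))
d(p, y) = 0
u(-14, -22)*d(0, 11) + S(J(-3 + 5, 5)) = (2*sqrt(2))*0 - 6*5/(-11 + 5) = 0 - 6*5/(-6) = 0 - 6*5*(-1/6) = 0 + 5 = 5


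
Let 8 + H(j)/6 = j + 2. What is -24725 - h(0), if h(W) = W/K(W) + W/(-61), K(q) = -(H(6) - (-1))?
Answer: -24725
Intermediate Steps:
H(j) = -36 + 6*j (H(j) = -48 + 6*(j + 2) = -48 + 6*(2 + j) = -48 + (12 + 6*j) = -36 + 6*j)
K(q) = -1 (K(q) = -((-36 + 6*6) - (-1)) = -((-36 + 36) - 1*(-1)) = -(0 + 1) = -1*1 = -1)
h(W) = -62*W/61 (h(W) = W/(-1) + W/(-61) = W*(-1) + W*(-1/61) = -W - W/61 = -62*W/61)
-24725 - h(0) = -24725 - (-62)*0/61 = -24725 - 1*0 = -24725 + 0 = -24725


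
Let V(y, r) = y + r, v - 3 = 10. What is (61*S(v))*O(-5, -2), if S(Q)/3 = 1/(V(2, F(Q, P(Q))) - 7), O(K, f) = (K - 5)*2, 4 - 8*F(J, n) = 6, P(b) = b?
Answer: 4880/7 ≈ 697.14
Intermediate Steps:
v = 13 (v = 3 + 10 = 13)
F(J, n) = -1/4 (F(J, n) = 1/2 - 1/8*6 = 1/2 - 3/4 = -1/4)
O(K, f) = -10 + 2*K (O(K, f) = (-5 + K)*2 = -10 + 2*K)
V(y, r) = r + y
S(Q) = -4/7 (S(Q) = 3/((-1/4 + 2) - 7) = 3/(7/4 - 7) = 3/(-21/4) = 3*(-4/21) = -4/7)
(61*S(v))*O(-5, -2) = (61*(-4/7))*(-10 + 2*(-5)) = -244*(-10 - 10)/7 = -244/7*(-20) = 4880/7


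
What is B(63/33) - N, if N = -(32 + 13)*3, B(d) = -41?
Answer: 94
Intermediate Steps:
N = -135 (N = -45*3 = -1*135 = -135)
B(63/33) - N = -41 - 1*(-135) = -41 + 135 = 94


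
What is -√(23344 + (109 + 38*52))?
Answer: -√25429 ≈ -159.46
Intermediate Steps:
-√(23344 + (109 + 38*52)) = -√(23344 + (109 + 1976)) = -√(23344 + 2085) = -√25429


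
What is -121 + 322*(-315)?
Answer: -101551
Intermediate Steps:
-121 + 322*(-315) = -121 - 101430 = -101551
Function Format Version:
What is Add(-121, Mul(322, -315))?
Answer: -101551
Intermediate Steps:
Add(-121, Mul(322, -315)) = Add(-121, -101430) = -101551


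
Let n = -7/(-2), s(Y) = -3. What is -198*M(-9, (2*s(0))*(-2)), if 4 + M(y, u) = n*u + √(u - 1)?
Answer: -7524 - 198*√11 ≈ -8180.7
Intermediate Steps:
n = 7/2 (n = -7*(-½) = 7/2 ≈ 3.5000)
M(y, u) = -4 + √(-1 + u) + 7*u/2 (M(y, u) = -4 + (7*u/2 + √(u - 1)) = -4 + (7*u/2 + √(-1 + u)) = -4 + (√(-1 + u) + 7*u/2) = -4 + √(-1 + u) + 7*u/2)
-198*M(-9, (2*s(0))*(-2)) = -198*(-4 + √(-1 + (2*(-3))*(-2)) + 7*((2*(-3))*(-2))/2) = -198*(-4 + √(-1 - 6*(-2)) + 7*(-6*(-2))/2) = -198*(-4 + √(-1 + 12) + (7/2)*12) = -198*(-4 + √11 + 42) = -198*(38 + √11) = -7524 - 198*√11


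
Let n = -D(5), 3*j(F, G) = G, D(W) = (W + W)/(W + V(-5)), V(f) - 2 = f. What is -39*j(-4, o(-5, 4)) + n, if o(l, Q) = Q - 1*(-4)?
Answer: -109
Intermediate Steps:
V(f) = 2 + f
D(W) = 2*W/(-3 + W) (D(W) = (W + W)/(W + (2 - 5)) = (2*W)/(W - 3) = (2*W)/(-3 + W) = 2*W/(-3 + W))
o(l, Q) = 4 + Q (o(l, Q) = Q + 4 = 4 + Q)
j(F, G) = G/3
n = -5 (n = -2*5/(-3 + 5) = -2*5/2 = -1*5 = -5)
-39*j(-4, o(-5, 4)) + n = -13*(4 + 4) - 5 = -13*8 - 5 = -39*8/3 - 5 = -104 - 5 = -109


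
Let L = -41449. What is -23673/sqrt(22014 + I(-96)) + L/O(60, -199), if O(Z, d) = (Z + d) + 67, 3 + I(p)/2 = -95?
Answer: 41449/72 - 23673*sqrt(21818)/21818 ≈ 415.41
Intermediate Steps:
I(p) = -196 (I(p) = -6 + 2*(-95) = -6 - 190 = -196)
O(Z, d) = 67 + Z + d
-23673/sqrt(22014 + I(-96)) + L/O(60, -199) = -23673/sqrt(22014 - 196) - 41449/(67 + 60 - 199) = -23673*sqrt(21818)/21818 - 41449/(-72) = -23673*sqrt(21818)/21818 - 41449*(-1/72) = -23673*sqrt(21818)/21818 + 41449/72 = 41449/72 - 23673*sqrt(21818)/21818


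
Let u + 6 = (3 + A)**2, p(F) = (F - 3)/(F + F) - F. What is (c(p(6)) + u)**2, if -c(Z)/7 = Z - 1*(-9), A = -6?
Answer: 6241/16 ≈ 390.06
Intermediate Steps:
p(F) = -F + (-3 + F)/(2*F) (p(F) = (-3 + F)/((2*F)) - F = (-3 + F)*(1/(2*F)) - F = (-3 + F)/(2*F) - F = -F + (-3 + F)/(2*F))
c(Z) = -63 - 7*Z (c(Z) = -7*(Z - 1*(-9)) = -7*(Z + 9) = -7*(9 + Z) = -63 - 7*Z)
u = 3 (u = -6 + (3 - 6)**2 = -6 + (-3)**2 = -6 + 9 = 3)
(c(p(6)) + u)**2 = ((-63 - 7*(1/2 - 1*6 - 3/2/6)) + 3)**2 = ((-63 - 7*(1/2 - 6 - 3/2*1/6)) + 3)**2 = ((-63 - 7*(1/2 - 6 - 1/4)) + 3)**2 = ((-63 - 7*(-23/4)) + 3)**2 = ((-63 + 161/4) + 3)**2 = (-91/4 + 3)**2 = (-79/4)**2 = 6241/16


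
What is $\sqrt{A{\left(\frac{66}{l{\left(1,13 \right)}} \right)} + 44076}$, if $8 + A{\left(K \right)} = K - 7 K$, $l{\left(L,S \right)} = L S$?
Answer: $\frac{2 \sqrt{1860586}}{13} \approx 209.85$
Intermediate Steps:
$A{\left(K \right)} = -8 - 6 K$ ($A{\left(K \right)} = -8 + \left(K - 7 K\right) = -8 - 6 K$)
$\sqrt{A{\left(\frac{66}{l{\left(1,13 \right)}} \right)} + 44076} = \sqrt{\left(-8 - 6 \frac{66}{1 \cdot 13}\right) + 44076} = \sqrt{\left(-8 - 6 \cdot \frac{66}{13}\right) + 44076} = \sqrt{\left(-8 - 6 \cdot 66 \cdot \frac{1}{13}\right) + 44076} = \sqrt{\left(-8 - \frac{396}{13}\right) + 44076} = \sqrt{- \frac{500}{13} + 44076} = \sqrt{\frac{572488}{13}} = \frac{2 \sqrt{1860586}}{13}$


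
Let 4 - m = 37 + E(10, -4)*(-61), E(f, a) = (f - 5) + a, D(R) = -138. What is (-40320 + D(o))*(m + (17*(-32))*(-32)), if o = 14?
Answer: -705425688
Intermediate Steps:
E(f, a) = -5 + a + f (E(f, a) = (-5 + f) + a = -5 + a + f)
m = 28 (m = 4 - (37 + (-5 - 4 + 10)*(-61)) = 4 - (37 + 1*(-61)) = 4 - (37 - 61) = 4 - 1*(-24) = 4 + 24 = 28)
(-40320 + D(o))*(m + (17*(-32))*(-32)) = (-40320 - 138)*(28 + (17*(-32))*(-32)) = -40458*(28 - 544*(-32)) = -40458*(28 + 17408) = -40458*17436 = -705425688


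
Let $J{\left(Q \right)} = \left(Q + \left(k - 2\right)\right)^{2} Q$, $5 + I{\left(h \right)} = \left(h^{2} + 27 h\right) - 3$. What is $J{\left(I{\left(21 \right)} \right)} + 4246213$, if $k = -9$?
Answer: $982367213$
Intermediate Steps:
$I{\left(h \right)} = -8 + h^{2} + 27 h$ ($I{\left(h \right)} = -5 - \left(3 - h^{2} - 27 h\right) = -5 + \left(-3 + h^{2} + 27 h\right) = -8 + h^{2} + 27 h$)
$J{\left(Q \right)} = Q \left(-11 + Q\right)^{2}$ ($J{\left(Q \right)} = \left(Q - 11\right)^{2} Q = \left(-11 + Q\right)^{2} Q = Q \left(-11 + Q\right)^{2}$)
$J{\left(I{\left(21 \right)} \right)} + 4246213 = \left(-8 + 21^{2} + 27 \cdot 21\right) \left(-11 + \left(-8 + 21^{2} + 27 \cdot 21\right)\right)^{2} + 4246213 = \left(-8 + 441 + 567\right) \left(-11 + \left(-8 + 441 + 567\right)\right)^{2} + 4246213 = 1000 \left(-11 + 1000\right)^{2} + 4246213 = 1000 \cdot 989^{2} + 4246213 = 1000 \cdot 978121 + 4246213 = 978121000 + 4246213 = 982367213$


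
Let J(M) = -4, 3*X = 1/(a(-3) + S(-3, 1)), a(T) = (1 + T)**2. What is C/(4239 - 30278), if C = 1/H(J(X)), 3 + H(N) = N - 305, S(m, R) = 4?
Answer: 1/8124168 ≈ 1.2309e-7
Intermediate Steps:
X = 1/24 (X = 1/(3*((1 - 3)**2 + 4)) = 1/(3*((-2)**2 + 4)) = 1/(3*(4 + 4)) = (1/3)/8 = (1/3)*(1/8) = 1/24 ≈ 0.041667)
H(N) = -308 + N (H(N) = -3 + (N - 305) = -3 + (-305 + N) = -308 + N)
C = -1/312 (C = 1/(-308 - 4) = 1/(-312) = -1/312 ≈ -0.0032051)
C/(4239 - 30278) = -1/(312*(4239 - 30278)) = -1/312/(-26039) = -1/312*(-1/26039) = 1/8124168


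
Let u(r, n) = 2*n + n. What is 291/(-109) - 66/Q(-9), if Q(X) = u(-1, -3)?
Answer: 1525/327 ≈ 4.6636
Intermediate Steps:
u(r, n) = 3*n
Q(X) = -9 (Q(X) = 3*(-3) = -9)
291/(-109) - 66/Q(-9) = 291/(-109) - 66/(-9) = 291*(-1/109) - 66*(-⅑) = -291/109 + 22/3 = 1525/327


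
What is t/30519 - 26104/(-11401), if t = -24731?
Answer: 39593065/26765163 ≈ 1.4793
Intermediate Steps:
t/30519 - 26104/(-11401) = -24731/30519 - 26104/(-11401) = -24731*1/30519 - 26104*(-1/11401) = -24731/30519 + 2008/877 = 39593065/26765163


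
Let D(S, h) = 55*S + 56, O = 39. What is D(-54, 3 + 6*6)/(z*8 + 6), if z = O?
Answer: -1457/159 ≈ -9.1635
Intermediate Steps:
z = 39
D(S, h) = 56 + 55*S
D(-54, 3 + 6*6)/(z*8 + 6) = (56 + 55*(-54))/(39*8 + 6) = (56 - 2970)/(312 + 6) = -2914/318 = -2914*1/318 = -1457/159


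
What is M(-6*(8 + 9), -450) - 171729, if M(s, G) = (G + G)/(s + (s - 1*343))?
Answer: -93934863/547 ≈ -1.7173e+5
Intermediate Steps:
M(s, G) = 2*G/(-343 + 2*s) (M(s, G) = (2*G)/(s + (s - 343)) = (2*G)/(s + (-343 + s)) = (2*G)/(-343 + 2*s) = 2*G/(-343 + 2*s))
M(-6*(8 + 9), -450) - 171729 = 2*(-450)/(-343 + 2*(-6*(8 + 9))) - 171729 = 2*(-450)/(-343 + 2*(-6*17)) - 171729 = 2*(-450)/(-343 + 2*(-102)) - 171729 = 2*(-450)/(-343 - 204) - 171729 = 2*(-450)/(-547) - 171729 = 2*(-450)*(-1/547) - 171729 = 900/547 - 171729 = -93934863/547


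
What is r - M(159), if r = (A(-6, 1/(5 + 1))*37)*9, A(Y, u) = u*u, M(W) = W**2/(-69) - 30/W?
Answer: 1832547/4876 ≈ 375.83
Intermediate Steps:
M(W) = -30/W - W**2/69 (M(W) = W**2*(-1/69) - 30/W = -W**2/69 - 30/W = -30/W - W**2/69)
A(Y, u) = u**2
r = 37/4 (r = ((1/(5 + 1))**2*37)*9 = ((1/6)**2*37)*9 = ((1/36)*37)*9 = (37/36)*9 = 37/4 ≈ 9.2500)
r - M(159) = 37/4 - (-2070 - 1*159**3)/(69*159) = 37/4 - (-2070 - 1*4019679)/(69*159) = 37/4 - (-2070 - 4019679)/(69*159) = 37/4 - (-4021749)/(69*159) = 37/4 - 1*(-446861/1219) = 37/4 + 446861/1219 = 1832547/4876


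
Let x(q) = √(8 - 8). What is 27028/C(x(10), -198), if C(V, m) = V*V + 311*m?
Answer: -13514/30789 ≈ -0.43892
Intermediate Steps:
x(q) = 0 (x(q) = √0 = 0)
C(V, m) = V² + 311*m
27028/C(x(10), -198) = 27028/(0² + 311*(-198)) = 27028/(0 - 61578) = 27028/(-61578) = 27028*(-1/61578) = -13514/30789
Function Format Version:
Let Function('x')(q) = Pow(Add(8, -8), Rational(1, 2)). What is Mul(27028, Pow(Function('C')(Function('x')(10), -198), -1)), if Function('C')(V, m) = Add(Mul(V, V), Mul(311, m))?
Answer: Rational(-13514, 30789) ≈ -0.43892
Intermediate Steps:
Function('x')(q) = 0 (Function('x')(q) = Pow(0, Rational(1, 2)) = 0)
Function('C')(V, m) = Add(Pow(V, 2), Mul(311, m))
Mul(27028, Pow(Function('C')(Function('x')(10), -198), -1)) = Mul(27028, Pow(Add(Pow(0, 2), Mul(311, -198)), -1)) = Mul(27028, Pow(Add(0, -61578), -1)) = Mul(27028, Pow(-61578, -1)) = Mul(27028, Rational(-1, 61578)) = Rational(-13514, 30789)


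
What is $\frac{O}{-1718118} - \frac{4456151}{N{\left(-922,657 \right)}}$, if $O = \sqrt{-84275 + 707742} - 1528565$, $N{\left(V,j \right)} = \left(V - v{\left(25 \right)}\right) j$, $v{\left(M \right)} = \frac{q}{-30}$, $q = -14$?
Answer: $\frac{14304327108095}{1735472709918} - \frac{\sqrt{623467}}{1718118} \approx 8.2419$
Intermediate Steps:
$v{\left(M \right)} = \frac{7}{15}$ ($v{\left(M \right)} = - \frac{14}{-30} = \left(-14\right) \left(- \frac{1}{30}\right) = \frac{7}{15}$)
$N{\left(V,j \right)} = j \left(- \frac{7}{15} + V\right)$ ($N{\left(V,j \right)} = \left(V - \frac{7}{15}\right) j = \left(- \frac{7}{15} + V\right) j = j \left(- \frac{7}{15} + V\right)$)
$O = -1528565 + \sqrt{623467}$ ($O = \sqrt{623467} - 1528565 = -1528565 + \sqrt{623467} \approx -1.5278 \cdot 10^{6}$)
$\frac{O}{-1718118} - \frac{4456151}{N{\left(-922,657 \right)}} = \frac{-1528565 + \sqrt{623467}}{-1718118} - \frac{4456151}{\frac{1}{15} \cdot 657 \left(-7 + 15 \left(-922\right)\right)} = \left(-1528565 + \sqrt{623467}\right) \left(- \frac{1}{1718118}\right) - \frac{4456151}{\frac{1}{15} \cdot 657 \left(-7 - 13830\right)} = \left(\frac{1528565}{1718118} - \frac{\sqrt{623467}}{1718118}\right) - \frac{4456151}{\frac{1}{15} \cdot 657 \left(-13837\right)} = \left(\frac{1528565}{1718118} - \frac{\sqrt{623467}}{1718118}\right) - \frac{4456151}{- \frac{3030303}{5}} = \left(\frac{1528565}{1718118} - \frac{\sqrt{623467}}{1718118}\right) - - \frac{22280755}{3030303} = \left(\frac{1528565}{1718118} - \frac{\sqrt{623467}}{1718118}\right) + \frac{22280755}{3030303} = \frac{14304327108095}{1735472709918} - \frac{\sqrt{623467}}{1718118}$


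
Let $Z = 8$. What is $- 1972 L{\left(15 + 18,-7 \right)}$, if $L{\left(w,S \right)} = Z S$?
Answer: $110432$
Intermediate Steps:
$L{\left(w,S \right)} = 8 S$
$- 1972 L{\left(15 + 18,-7 \right)} = - 1972 \cdot 8 \left(-7\right) = \left(-1972\right) \left(-56\right) = 110432$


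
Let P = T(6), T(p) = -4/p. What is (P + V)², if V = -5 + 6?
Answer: ⅑ ≈ 0.11111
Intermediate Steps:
V = 1
P = -⅔ (P = -4/6 = -4*⅙ = -⅔ ≈ -0.66667)
(P + V)² = (-⅔ + 1)² = (⅓)² = ⅑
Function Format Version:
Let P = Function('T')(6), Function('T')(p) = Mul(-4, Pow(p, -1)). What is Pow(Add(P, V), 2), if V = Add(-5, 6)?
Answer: Rational(1, 9) ≈ 0.11111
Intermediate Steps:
V = 1
P = Rational(-2, 3) (P = Mul(-4, Pow(6, -1)) = Mul(-4, Rational(1, 6)) = Rational(-2, 3) ≈ -0.66667)
Pow(Add(P, V), 2) = Pow(Add(Rational(-2, 3), 1), 2) = Pow(Rational(1, 3), 2) = Rational(1, 9)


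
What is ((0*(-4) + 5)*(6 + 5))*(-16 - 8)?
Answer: -1320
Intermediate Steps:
((0*(-4) + 5)*(6 + 5))*(-16 - 8) = ((0 + 5)*11)*(-24) = (5*11)*(-24) = 55*(-24) = -1320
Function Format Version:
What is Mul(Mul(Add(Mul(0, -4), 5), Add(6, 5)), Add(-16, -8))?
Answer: -1320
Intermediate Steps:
Mul(Mul(Add(Mul(0, -4), 5), Add(6, 5)), Add(-16, -8)) = Mul(Mul(Add(0, 5), 11), -24) = Mul(Mul(5, 11), -24) = Mul(55, -24) = -1320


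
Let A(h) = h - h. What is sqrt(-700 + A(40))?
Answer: 10*I*sqrt(7) ≈ 26.458*I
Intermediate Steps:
A(h) = 0
sqrt(-700 + A(40)) = sqrt(-700 + 0) = sqrt(-700) = 10*I*sqrt(7)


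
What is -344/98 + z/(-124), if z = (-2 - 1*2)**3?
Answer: -4548/1519 ≈ -2.9941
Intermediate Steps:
z = -64 (z = (-2 - 2)**3 = (-4)**3 = -64)
-344/98 + z/(-124) = -344/98 - 64/(-124) = -344*1/98 - 64*(-1/124) = -172/49 + 16/31 = -4548/1519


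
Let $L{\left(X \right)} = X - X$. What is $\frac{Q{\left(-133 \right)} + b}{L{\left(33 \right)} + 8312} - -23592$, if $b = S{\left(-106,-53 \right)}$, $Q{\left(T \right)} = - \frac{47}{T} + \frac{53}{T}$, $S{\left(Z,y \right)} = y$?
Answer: $\frac{26080854577}{1105496} \approx 23592.0$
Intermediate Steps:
$Q{\left(T \right)} = \frac{6}{T}$
$b = -53$
$L{\left(X \right)} = 0$
$\frac{Q{\left(-133 \right)} + b}{L{\left(33 \right)} + 8312} - -23592 = \frac{\frac{6}{-133} - 53}{0 + 8312} - -23592 = \frac{6 \left(- \frac{1}{133}\right) - 53}{8312} + 23592 = \left(- \frac{6}{133} - 53\right) \frac{1}{8312} + 23592 = \left(- \frac{7055}{133}\right) \frac{1}{8312} + 23592 = - \frac{7055}{1105496} + 23592 = \frac{26080854577}{1105496}$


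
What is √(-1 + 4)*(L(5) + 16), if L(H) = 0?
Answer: 16*√3 ≈ 27.713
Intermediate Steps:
√(-1 + 4)*(L(5) + 16) = √(-1 + 4)*(0 + 16) = √3*16 = 16*√3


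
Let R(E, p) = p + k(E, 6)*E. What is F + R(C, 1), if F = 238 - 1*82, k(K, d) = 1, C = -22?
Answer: 135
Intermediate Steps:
R(E, p) = E + p (R(E, p) = p + 1*E = p + E = E + p)
F = 156 (F = 238 - 82 = 156)
F + R(C, 1) = 156 + (-22 + 1) = 156 - 21 = 135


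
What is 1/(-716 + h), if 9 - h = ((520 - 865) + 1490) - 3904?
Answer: 1/2052 ≈ 0.00048733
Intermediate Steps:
h = 2768 (h = 9 - (((520 - 865) + 1490) - 3904) = 9 - ((-345 + 1490) - 3904) = 9 - (1145 - 3904) = 9 - 1*(-2759) = 9 + 2759 = 2768)
1/(-716 + h) = 1/(-716 + 2768) = 1/2052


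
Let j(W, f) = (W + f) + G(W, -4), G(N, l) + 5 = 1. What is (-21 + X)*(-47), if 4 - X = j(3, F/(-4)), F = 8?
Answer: 658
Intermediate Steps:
G(N, l) = -4 (G(N, l) = -5 + 1 = -4)
j(W, f) = -4 + W + f (j(W, f) = (W + f) - 4 = -4 + W + f)
X = 7 (X = 4 - (-4 + 3 + 8/(-4)) = 4 - (-4 + 3 + 8*(-1/4)) = 4 - (-4 + 3 - 2) = 4 - 1*(-3) = 4 + 3 = 7)
(-21 + X)*(-47) = (-21 + 7)*(-47) = -14*(-47) = 658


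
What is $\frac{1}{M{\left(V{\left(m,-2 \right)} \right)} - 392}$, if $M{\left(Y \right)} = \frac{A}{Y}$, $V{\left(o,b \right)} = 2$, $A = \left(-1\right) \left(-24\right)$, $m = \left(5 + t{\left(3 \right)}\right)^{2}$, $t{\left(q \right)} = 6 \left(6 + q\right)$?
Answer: $- \frac{1}{380} \approx -0.0026316$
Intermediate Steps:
$t{\left(q \right)} = 36 + 6 q$
$m = 3481$ ($m = \left(5 + \left(36 + 6 \cdot 3\right)\right)^{2} = \left(5 + \left(36 + 18\right)\right)^{2} = \left(5 + 54\right)^{2} = 59^{2} = 3481$)
$A = 24$
$M{\left(Y \right)} = \frac{24}{Y}$
$\frac{1}{M{\left(V{\left(m,-2 \right)} \right)} - 392} = \frac{1}{\frac{24}{2} - 392} = \frac{1}{24 \cdot \frac{1}{2} - 392} = \frac{1}{12 - 392} = \frac{1}{-380} = - \frac{1}{380}$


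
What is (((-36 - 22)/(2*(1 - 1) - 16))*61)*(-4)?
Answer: -1769/2 ≈ -884.50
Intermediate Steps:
(((-36 - 22)/(2*(1 - 1) - 16))*61)*(-4) = (-58/(2*0 - 16)*61)*(-4) = (-58/(0 - 16)*61)*(-4) = (-58/(-16)*61)*(-4) = (-58*(-1/16)*61)*(-4) = ((29/8)*61)*(-4) = (1769/8)*(-4) = -1769/2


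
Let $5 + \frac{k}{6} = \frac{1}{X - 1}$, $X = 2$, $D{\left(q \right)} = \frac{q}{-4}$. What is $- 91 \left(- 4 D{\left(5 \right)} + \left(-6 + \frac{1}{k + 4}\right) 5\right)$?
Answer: $\frac{9191}{4} \approx 2297.8$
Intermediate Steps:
$D{\left(q \right)} = - \frac{q}{4}$ ($D{\left(q \right)} = q \left(- \frac{1}{4}\right) = - \frac{q}{4}$)
$k = -24$ ($k = -30 + \frac{6}{2 - 1} = -30 + \frac{6}{1} = -30 + 6 \cdot 1 = -30 + 6 = -24$)
$- 91 \left(- 4 D{\left(5 \right)} + \left(-6 + \frac{1}{k + 4}\right) 5\right) = - 91 \left(- 4 \left(\left(- \frac{1}{4}\right) 5\right) + \left(-6 + \frac{1}{-24 + 4}\right) 5\right) = - 91 \left(\left(-4\right) \left(- \frac{5}{4}\right) + \left(-6 + \frac{1}{-20}\right) 5\right) = - 91 \left(5 + \left(-6 - \frac{1}{20}\right) 5\right) = - 91 \left(5 - \frac{121}{4}\right) = \left(-91\right) \left(- \frac{101}{4}\right) = \frac{9191}{4}$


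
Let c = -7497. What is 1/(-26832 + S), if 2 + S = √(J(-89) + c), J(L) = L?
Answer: -13417/360035571 - I*√7586/720071142 ≈ -3.7266e-5 - 1.2096e-7*I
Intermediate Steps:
S = -2 + I*√7586 (S = -2 + √(-89 - 7497) = -2 + √(-7586) = -2 + I*√7586 ≈ -2.0 + 87.098*I)
1/(-26832 + S) = 1/(-26832 + (-2 + I*√7586)) = 1/(-26834 + I*√7586)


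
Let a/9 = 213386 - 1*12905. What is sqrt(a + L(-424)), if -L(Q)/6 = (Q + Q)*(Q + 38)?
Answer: I*sqrt(159639) ≈ 399.55*I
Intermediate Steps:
L(Q) = -12*Q*(38 + Q) (L(Q) = -6*(Q + Q)*(Q + 38) = -6*2*Q*(38 + Q) = -12*Q*(38 + Q))
a = 1804329 (a = 9*(213386 - 1*12905) = 9*(213386 - 12905) = 9*200481 = 1804329)
sqrt(a + L(-424)) = sqrt(1804329 - 12*(-424)*(38 - 424)) = sqrt(1804329 - 12*(-424)*(-386)) = sqrt(1804329 - 1963968) = sqrt(-159639) = I*sqrt(159639)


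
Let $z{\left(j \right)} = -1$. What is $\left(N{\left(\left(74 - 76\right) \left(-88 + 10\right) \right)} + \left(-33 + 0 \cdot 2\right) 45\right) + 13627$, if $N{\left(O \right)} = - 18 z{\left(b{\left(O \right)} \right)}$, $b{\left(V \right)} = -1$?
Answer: $12160$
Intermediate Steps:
$N{\left(O \right)} = 18$ ($N{\left(O \right)} = \left(-18\right) \left(-1\right) = 18$)
$\left(N{\left(\left(74 - 76\right) \left(-88 + 10\right) \right)} + \left(-33 + 0 \cdot 2\right) 45\right) + 13627 = \left(18 + \left(-33 + 0 \cdot 2\right) 45\right) + 13627 = \left(18 + \left(-33 + 0\right) 45\right) + 13627 = \left(18 - 1485\right) + 13627 = -1467 + 13627 = 12160$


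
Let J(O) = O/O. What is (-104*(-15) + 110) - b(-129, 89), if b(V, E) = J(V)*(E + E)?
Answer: 1492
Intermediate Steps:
J(O) = 1
b(V, E) = 2*E (b(V, E) = 1*(E + E) = 1*(2*E) = 2*E)
(-104*(-15) + 110) - b(-129, 89) = (-104*(-15) + 110) - 2*89 = (1560 + 110) - 1*178 = 1670 - 178 = 1492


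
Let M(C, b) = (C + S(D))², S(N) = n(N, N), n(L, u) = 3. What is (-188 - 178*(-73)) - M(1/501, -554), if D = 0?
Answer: 3212056790/251001 ≈ 12797.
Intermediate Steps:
S(N) = 3
M(C, b) = (3 + C)² (M(C, b) = (C + 3)² = (3 + C)²)
(-188 - 178*(-73)) - M(1/501, -554) = (-188 - 178*(-73)) - (3 + 1/501)² = (-188 + 12994) - (3 + 1/501)² = 12806 - (1504/501)² = 12806 - 1*2262016/251001 = 12806 - 2262016/251001 = 3212056790/251001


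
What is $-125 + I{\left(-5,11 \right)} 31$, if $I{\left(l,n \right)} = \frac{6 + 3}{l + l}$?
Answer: $- \frac{1529}{10} \approx -152.9$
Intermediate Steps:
$I{\left(l,n \right)} = \frac{9}{2 l}$
$-125 + I{\left(-5,11 \right)} 31 = -125 + \frac{9}{2 \left(-5\right)} 31 = -125 + \frac{9}{2} \left(- \frac{1}{5}\right) 31 = -125 - \frac{279}{10} = - \frac{1529}{10}$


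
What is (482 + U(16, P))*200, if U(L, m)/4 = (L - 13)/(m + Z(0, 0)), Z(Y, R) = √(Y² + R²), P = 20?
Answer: 96520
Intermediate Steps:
Z(Y, R) = √(R² + Y²)
U(L, m) = 4*(-13 + L)/m (U(L, m) = 4*((L - 13)/(m + √(0² + 0²))) = 4*((-13 + L)/(m + √(0 + 0))) = 4*((-13 + L)/(m + √0)) = 4*((-13 + L)/(m + 0)) = 4*((-13 + L)/m) = 4*(-13 + L)/m)
(482 + U(16, P))*200 = (482 + 4*(-13 + 16)/20)*200 = (482 + 4*(1/20)*3)*200 = (482 + ⅗)*200 = (2413/5)*200 = 96520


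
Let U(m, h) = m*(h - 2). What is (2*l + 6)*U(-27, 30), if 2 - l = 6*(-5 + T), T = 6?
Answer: 1512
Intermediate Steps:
l = -4 (l = 2 - 6*(-5 + 6) = 2 - 6 = -4)
U(m, h) = m*(-2 + h)
(2*l + 6)*U(-27, 30) = (2*(-4) + 6)*(-27*(-2 + 30)) = (-8 + 6)*(-27*28) = -2*(-756) = 1512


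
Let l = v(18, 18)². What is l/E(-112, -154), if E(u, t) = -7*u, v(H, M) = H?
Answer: 81/196 ≈ 0.41327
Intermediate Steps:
l = 324 (l = 18² = 324)
l/E(-112, -154) = 324/((-7*(-112))) = 324/784 = 324*(1/784) = 81/196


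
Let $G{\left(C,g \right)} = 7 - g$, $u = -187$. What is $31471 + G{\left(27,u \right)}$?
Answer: $31665$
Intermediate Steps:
$31471 + G{\left(27,u \right)} = 31471 + \left(7 - -187\right) = 31471 + \left(7 + 187\right) = 31471 + 194 = 31665$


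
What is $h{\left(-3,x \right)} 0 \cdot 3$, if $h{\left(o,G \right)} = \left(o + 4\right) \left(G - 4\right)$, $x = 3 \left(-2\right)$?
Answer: $0$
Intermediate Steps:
$x = -6$
$h{\left(o,G \right)} = \left(-4 + G\right) \left(4 + o\right)$ ($h{\left(o,G \right)} = \left(4 + o\right) \left(-4 + G\right) = \left(-4 + G\right) \left(4 + o\right)$)
$h{\left(-3,x \right)} 0 \cdot 3 = \left(-16 - -12 + 4 \left(-6\right) - -18\right) 0 \cdot 3 = \left(-16 + 12 - 24 + 18\right) 0 \cdot 3 = \left(-10\right) 0 \cdot 3 = 0 \cdot 3 = 0$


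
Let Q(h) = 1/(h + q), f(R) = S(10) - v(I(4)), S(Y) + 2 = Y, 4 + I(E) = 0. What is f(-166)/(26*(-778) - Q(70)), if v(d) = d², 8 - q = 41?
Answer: 296/748437 ≈ 0.00039549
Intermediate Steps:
q = -33 (q = 8 - 1*41 = 8 - 41 = -33)
I(E) = -4 (I(E) = -4 + 0 = -4)
S(Y) = -2 + Y
f(R) = -8 (f(R) = (-2 + 10) - 1*(-4)² = 8 - 1*16 = 8 - 16 = -8)
Q(h) = 1/(-33 + h) (Q(h) = 1/(h - 33) = 1/(-33 + h))
f(-166)/(26*(-778) - Q(70)) = -8/(26*(-778) - 1/(-33 + 70)) = -8/(-20228 - 1/37) = -8/(-748437/37) = -8*(-37/748437) = 296/748437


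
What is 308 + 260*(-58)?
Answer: -14772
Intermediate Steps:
308 + 260*(-58) = 308 - 15080 = -14772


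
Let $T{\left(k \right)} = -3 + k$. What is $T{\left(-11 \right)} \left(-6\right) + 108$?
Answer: $192$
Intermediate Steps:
$T{\left(-11 \right)} \left(-6\right) + 108 = \left(-3 - 11\right) \left(-6\right) + 108 = \left(-14\right) \left(-6\right) + 108 = 84 + 108 = 192$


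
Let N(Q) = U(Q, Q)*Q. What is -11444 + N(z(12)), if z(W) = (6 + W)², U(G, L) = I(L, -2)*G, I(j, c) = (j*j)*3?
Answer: 33059870284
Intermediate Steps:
I(j, c) = 3*j² (I(j, c) = j²*3 = 3*j²)
U(G, L) = 3*G*L² (U(G, L) = (3*L²)*G = 3*G*L²)
N(Q) = 3*Q⁴ (N(Q) = (3*Q*Q²)*Q = (3*Q³)*Q = 3*Q⁴)
-11444 + N(z(12)) = -11444 + 3*((6 + 12)²)⁴ = -11444 + 3*(18²)⁴ = -11444 + 3*324⁴ = -11444 + 3*11019960576 = -11444 + 33059881728 = 33059870284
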